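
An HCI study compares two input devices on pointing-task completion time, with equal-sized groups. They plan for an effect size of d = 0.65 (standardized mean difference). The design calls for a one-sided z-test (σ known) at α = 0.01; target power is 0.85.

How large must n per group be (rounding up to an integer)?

Set Φ(δ − 2.326) = 0.85; then δ − 2.326 = Φ⁻¹(0.85) = 1.036, giving δ = 3.363.
δ = d·√(n/2) ⇒ n = 2(δ/d)² = 2 × (3.363 / 0.65)² = 53.53.
Rounding up, n = 54 per group.

n = 54 per group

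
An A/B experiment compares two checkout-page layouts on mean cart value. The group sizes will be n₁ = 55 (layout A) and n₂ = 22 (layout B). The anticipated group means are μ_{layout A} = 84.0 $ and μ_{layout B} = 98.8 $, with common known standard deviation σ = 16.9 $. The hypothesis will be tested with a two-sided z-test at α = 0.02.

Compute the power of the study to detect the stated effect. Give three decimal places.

Power ≈ 0.874

Standardized effect: d = |μ_{layout A} − μ_{layout B}| / σ = |84.0 − 98.8| / 16.9 = 0.8757
Noncentrality parameter: δ = d / √(1/n₁ + 1/n₂) = 0.8757 / √(1/55 + 1/22) = 3.4715
Critical value for a two-sided test at α = 0.02: z_{α/2} = 2.326.
Power = Φ(δ − 2.326) + Φ(−δ − 2.326) = Φ(1.145) + Φ(-5.798) = 0.8739 + 0.0000 = 0.8739.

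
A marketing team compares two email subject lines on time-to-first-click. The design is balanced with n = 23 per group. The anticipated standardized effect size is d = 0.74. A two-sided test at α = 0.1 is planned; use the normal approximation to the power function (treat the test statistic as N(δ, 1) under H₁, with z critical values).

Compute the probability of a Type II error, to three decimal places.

β ≈ 0.194

Noncentrality parameter: δ = d·√(n/2) = 0.74 × √(23/2) = 2.5095
Critical value for a two-sided test at α = 0.1: z_{α/2} = 1.645.
Power = Φ(δ − 1.645) + Φ(−δ − 1.645) = Φ(0.865) + Φ(-4.154) = 0.8064 + 0.0000 = 0.8064.
Type II error: β = 1 − power = 1 − 0.8064 = 0.1936.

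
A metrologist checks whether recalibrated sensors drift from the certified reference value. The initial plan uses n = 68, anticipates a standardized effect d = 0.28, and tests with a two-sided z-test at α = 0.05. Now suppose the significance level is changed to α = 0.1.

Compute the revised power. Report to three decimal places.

δ = d·√n = 0.28 × √68 = 2.3089 (unchanged). New critical value: z_{0.05} = 1.645.
Revised power = Φ(δ − 1.645) + Φ(−δ − 1.645) = Φ(0.664) + Φ(-3.954) = 0.7467 + 0.0000 = 0.7467.

Power ≈ 0.747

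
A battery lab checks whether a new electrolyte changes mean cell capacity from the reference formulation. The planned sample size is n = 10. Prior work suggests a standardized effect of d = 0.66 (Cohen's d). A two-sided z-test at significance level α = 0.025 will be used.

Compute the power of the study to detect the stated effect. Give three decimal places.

Noncentrality parameter: δ = d·√n = 0.66 × √10 = 2.0871
Critical value for a two-sided test at α = 0.025: z_{α/2} = 2.241.
Power = Φ(δ − 2.241) + Φ(−δ − 2.241) = Φ(-0.154) + Φ(-4.329) = 0.4387 + 0.0000 = 0.4387.

Power ≈ 0.439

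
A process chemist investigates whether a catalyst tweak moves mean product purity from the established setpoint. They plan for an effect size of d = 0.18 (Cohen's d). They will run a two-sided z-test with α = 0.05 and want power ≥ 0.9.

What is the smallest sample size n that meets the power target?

n = 325

Set Φ(δ − 1.960) = 0.9; then δ − 1.960 = Φ⁻¹(0.9) = 1.282, giving δ = 3.242.
(For δ > 0 the lower-tail rejection region contributes negligibly to power, so the one-term inversion is standard.)
δ = d·√n ⇒ n = (δ/d)² = (3.242 / 0.18)² = 324.30.
Rounding up, n = 325.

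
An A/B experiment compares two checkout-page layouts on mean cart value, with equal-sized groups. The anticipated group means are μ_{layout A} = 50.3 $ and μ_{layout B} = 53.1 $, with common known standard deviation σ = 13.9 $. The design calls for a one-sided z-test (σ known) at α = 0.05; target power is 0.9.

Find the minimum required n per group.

n = 423 per group

Standardized effect: d = |μ_{layout A} − μ_{layout B}| / σ = |50.3 − 53.1| / 13.9 = 0.2014
For power 0.9 need Φ(δ − z_{0.05}) = 0.9, so δ = z_{0.05} + z_{0.10} = 1.645 + 1.282 = 2.926.
δ = d·√(n/2) ⇒ n = 2(δ/d)² = 2 × (2.926 / 0.2014)² = 422.10.
Rounding up, n = 423 per group.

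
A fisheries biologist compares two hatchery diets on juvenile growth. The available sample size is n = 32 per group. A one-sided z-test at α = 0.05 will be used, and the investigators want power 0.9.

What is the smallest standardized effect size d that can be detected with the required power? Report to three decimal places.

d ≈ 0.732

Required noncentrality: δ = z_{0.05} + z_{0.10} = 1.645 + 1.282 = 2.926.
δ = d·√(n/2) ⇒ d = δ/√(n/2) = 2.926/√(32/2) = 0.7316.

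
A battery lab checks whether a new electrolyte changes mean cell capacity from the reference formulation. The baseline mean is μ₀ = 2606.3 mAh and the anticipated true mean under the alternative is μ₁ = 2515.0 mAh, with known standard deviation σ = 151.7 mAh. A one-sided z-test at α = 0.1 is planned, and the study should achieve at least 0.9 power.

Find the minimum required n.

Standardized effect: d = |μ₁ − μ₀| / σ = |2515.0 − 2606.3| / 151.7 = 0.6018
For power 0.9 need Φ(δ − z_{0.1}) = 0.9, so δ = z_{0.1} + z_{0.10} = 1.282 + 1.282 = 2.563.
δ = d·√n ⇒ n = (δ/d)² = (2.563 / 0.6018)² = 18.14.
Round up to the next whole unit.

n = 19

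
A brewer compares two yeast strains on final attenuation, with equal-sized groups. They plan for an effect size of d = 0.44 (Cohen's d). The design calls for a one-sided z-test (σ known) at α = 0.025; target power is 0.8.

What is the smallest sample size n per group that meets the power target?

n = 82 per group

Set Φ(δ − 1.960) = 0.8; then δ − 1.960 = Φ⁻¹(0.8) = 0.842, giving δ = 2.802.
δ = d·√(n/2) ⇒ n = 2(δ/d)² = 2 × (2.802 / 0.44)² = 81.08.
Rounding up, n = 82 per group.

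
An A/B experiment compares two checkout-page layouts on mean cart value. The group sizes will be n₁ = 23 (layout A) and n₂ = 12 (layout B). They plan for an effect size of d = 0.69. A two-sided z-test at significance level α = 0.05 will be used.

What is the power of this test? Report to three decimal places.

Noncentrality parameter: λ = d / √(1/n₁ + 1/n₂) = 0.69 / √(1/23 + 1/12) = 1.9376
Critical value for a two-sided test at α = 0.05: z_{α/2} = 1.960.
Power = Φ(λ − 1.960) + Φ(−λ − 1.960) = Φ(-0.022) + Φ(-3.898) = 0.4911 + 0.0000 = 0.4911.

Power ≈ 0.491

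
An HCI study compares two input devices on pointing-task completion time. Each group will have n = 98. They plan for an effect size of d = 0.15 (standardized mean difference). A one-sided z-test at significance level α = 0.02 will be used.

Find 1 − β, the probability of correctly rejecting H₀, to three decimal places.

Power ≈ 0.158

Noncentrality parameter: δ = d·√(n/2) = 0.15 × √(98/2) = 1.0500
One-sided α = 0.02 → critical value z_{0.02} = 2.054.
Power = Φ(δ − 2.054) = Φ(-1.004) = 0.1577.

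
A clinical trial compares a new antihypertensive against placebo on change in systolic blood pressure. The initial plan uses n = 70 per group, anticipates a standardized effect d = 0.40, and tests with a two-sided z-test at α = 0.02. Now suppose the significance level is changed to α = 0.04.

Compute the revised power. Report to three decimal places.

Power ≈ 0.623

δ = d·√(n/2) = 0.40 × √(70/2) = 2.3664 (unchanged). New critical value: z_{0.02} = 2.054.
Revised power = Φ(δ − 2.054) + Φ(−δ − 2.054) = Φ(0.313) + Φ(-4.420) = 0.6227 + 0.0000 = 0.6227.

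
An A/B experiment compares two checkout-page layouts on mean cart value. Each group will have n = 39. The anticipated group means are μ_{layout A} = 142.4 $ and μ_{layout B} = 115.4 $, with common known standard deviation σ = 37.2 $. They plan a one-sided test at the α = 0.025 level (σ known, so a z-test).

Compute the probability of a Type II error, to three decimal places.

β ≈ 0.107

Standardized effect: d = |μ_{layout A} − μ_{layout B}| / σ = |142.4 − 115.4| / 37.2 = 0.7258
Noncentrality parameter: δ = d·√(n/2) = 0.7258 × √(39/2) = 3.2051
Critical value for a one-sided test at α = 0.025: z_α = 1.960.
Power = P(Z > 1.960 − δ) = Φ(1.245) = 0.8935.
Type II error: β = 1 − power = 1 − 0.8935 = 0.1065.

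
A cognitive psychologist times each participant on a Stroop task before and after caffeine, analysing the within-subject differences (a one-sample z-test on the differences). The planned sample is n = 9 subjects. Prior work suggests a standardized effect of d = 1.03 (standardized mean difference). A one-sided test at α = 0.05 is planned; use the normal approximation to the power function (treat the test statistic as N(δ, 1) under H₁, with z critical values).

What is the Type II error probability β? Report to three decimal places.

β ≈ 0.074

Noncentrality parameter: δ = d·√n = 1.03 × √9 = 3.0900
One-sided α = 0.05 → critical value z_{0.05} = 1.645.
Power = Φ(δ − 1.645) = Φ(1.445) = 0.9258.
Type II error: β = 1 − power = 1 − 0.9258 = 0.0742.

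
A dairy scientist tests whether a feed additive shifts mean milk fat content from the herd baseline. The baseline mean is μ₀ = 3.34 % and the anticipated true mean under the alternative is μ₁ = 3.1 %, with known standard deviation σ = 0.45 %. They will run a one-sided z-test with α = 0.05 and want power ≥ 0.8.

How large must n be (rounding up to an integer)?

n = 22

Standardized effect: d = |μ₁ − μ₀| / σ = |3.1 − 3.34| / 0.45 = 0.5333
Set Φ(δ − 1.645) = 0.8; then δ − 1.645 = Φ⁻¹(0.8) = 0.842, giving δ = 2.486.
δ = d·√n ⇒ n = (δ/d)² = (2.486 / 0.5333)² = 21.74.
Round up to the next whole unit.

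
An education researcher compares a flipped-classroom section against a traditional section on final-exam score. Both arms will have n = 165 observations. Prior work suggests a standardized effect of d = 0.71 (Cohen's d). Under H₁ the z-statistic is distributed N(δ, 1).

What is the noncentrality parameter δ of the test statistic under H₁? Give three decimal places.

δ ≈ 6.449

δ = d·√(n/2) = 0.71 × √(165/2) = 6.4489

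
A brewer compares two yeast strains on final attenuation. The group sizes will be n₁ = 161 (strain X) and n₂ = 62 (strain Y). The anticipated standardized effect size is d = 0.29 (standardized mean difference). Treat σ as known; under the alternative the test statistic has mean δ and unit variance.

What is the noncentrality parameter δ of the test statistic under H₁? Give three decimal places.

δ ≈ 1.940

δ = d / √(1/n₁ + 1/n₂) = 0.29 / √(1/161 + 1/62) = 1.9402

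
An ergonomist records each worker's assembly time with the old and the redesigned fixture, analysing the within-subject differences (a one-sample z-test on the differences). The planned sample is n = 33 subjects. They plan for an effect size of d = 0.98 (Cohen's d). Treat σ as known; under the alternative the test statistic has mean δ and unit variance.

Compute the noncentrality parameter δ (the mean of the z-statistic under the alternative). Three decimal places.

δ = d·√n = 0.98 × √33 = 5.6297

δ ≈ 5.630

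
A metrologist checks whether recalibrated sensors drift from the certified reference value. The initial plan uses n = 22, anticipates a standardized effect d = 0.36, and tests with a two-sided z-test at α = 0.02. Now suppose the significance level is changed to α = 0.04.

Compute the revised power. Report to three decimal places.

δ = d·√n = 0.36 × √22 = 1.6885 (unchanged). New critical value: z_{0.02} = 2.054.
Revised power = Φ(δ − 2.054) + Φ(−δ − 2.054) = Φ(-0.365) + Φ(-3.742) = 0.3575 + 0.0001 = 0.3576.

Power ≈ 0.358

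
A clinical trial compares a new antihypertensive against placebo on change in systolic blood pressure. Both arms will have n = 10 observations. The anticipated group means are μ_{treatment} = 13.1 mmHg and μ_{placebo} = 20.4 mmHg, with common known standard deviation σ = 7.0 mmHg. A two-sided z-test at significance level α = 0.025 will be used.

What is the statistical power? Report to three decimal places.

Power ≈ 0.536

Standardized effect: d = |μ_{treatment} − μ_{placebo}| / σ = |13.1 − 20.4| / 7.0 = 1.0429
Noncentrality parameter: λ = d·√(n/2) = 1.0429 × √(10/2) = 2.3319
Two-sided α = 0.025 → critical value z_{0.0125} = 2.241.
Power = Φ(λ − 2.241) + Φ(−λ − 2.241) = Φ(0.090) + Φ(-4.573) = 0.5361 + 0.0000 = 0.5361.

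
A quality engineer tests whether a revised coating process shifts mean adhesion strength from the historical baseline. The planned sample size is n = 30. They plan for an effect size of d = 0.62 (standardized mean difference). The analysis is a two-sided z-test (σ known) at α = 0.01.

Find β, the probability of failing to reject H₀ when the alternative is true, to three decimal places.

Noncentrality parameter: δ = d·√n = 0.62 × √30 = 3.3959
Critical value for a two-sided test at α = 0.01: z_{α/2} = 2.576.
Power = Φ(δ − 2.576) + Φ(−δ − 2.576) = Φ(0.820) + Φ(-5.972) = 0.7939 + 0.0000 = 0.7939.
Type II error: β = 1 − power = 1 − 0.7939 = 0.2061.

β ≈ 0.206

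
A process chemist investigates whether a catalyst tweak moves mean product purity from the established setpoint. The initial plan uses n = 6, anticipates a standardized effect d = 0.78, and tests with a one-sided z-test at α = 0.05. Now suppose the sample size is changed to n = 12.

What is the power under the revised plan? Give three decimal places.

Power ≈ 0.855

With n = 12: δ = d·√n = 0.78 × √12 = 2.7020. Critical value z_{0.05} = 1.645.
Revised power = Φ(δ − 1.645) = Φ(1.057) = 0.8548.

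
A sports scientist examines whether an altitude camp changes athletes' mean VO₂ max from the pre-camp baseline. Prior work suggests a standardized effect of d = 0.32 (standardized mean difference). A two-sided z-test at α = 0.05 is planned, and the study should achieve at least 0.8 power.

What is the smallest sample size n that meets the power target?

n = 77

Set Φ(δ − 1.960) = 0.8; then δ − 1.960 = Φ⁻¹(0.8) = 0.842, giving δ = 2.802.
(The Φ(−δ − z_{α/2}) term is vanishingly small for δ > 0 and is dropped in the standard sample-size formula.)
δ = d·√n ⇒ n = (δ/d)² = (2.802 / 0.32)² = 76.65.
Rounding up, n = 77.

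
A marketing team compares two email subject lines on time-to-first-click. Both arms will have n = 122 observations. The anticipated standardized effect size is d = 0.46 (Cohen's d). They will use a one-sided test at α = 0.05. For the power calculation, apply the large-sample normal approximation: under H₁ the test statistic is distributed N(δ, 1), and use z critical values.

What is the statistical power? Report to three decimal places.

Power ≈ 0.974

Noncentrality parameter: δ = d·√(n/2) = 0.46 × √(122/2) = 3.5927
Critical value for a one-sided test at α = 0.05: z_α = 1.645.
Power = P(Z > 1.645 − δ) = Φ(1.948) = 0.9743.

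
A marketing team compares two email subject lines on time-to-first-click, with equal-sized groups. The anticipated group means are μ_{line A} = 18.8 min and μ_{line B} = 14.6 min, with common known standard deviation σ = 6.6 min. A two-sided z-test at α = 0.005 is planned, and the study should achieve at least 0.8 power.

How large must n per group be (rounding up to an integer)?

Standardized effect: d = |μ_{line A} − μ_{line B}| / σ = |18.8 − 14.6| / 6.6 = 0.6364
Set Φ(δ − 2.807) = 0.8; then δ − 2.807 = Φ⁻¹(0.8) = 0.842, giving δ = 3.649.
(Ignoring the negligible lower-tail rejection probability gives the usual closed-form inversion.)
δ = d·√(n/2) ⇒ n = 2(δ/d)² = 2 × (3.649 / 0.6364)² = 65.75.
Round up to the next whole unit.

n = 66 per group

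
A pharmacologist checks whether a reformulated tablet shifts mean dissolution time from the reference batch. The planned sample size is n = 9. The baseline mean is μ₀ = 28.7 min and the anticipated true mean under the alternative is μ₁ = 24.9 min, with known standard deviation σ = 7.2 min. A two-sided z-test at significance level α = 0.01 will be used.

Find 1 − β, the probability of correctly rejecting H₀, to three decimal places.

Standardized effect: d = |μ₁ − μ₀| / σ = |24.9 − 28.7| / 7.2 = 0.5278
Noncentrality parameter: δ = d·√n = 0.5278 × √9 = 1.5833
Critical value for a two-sided test at α = 0.01: z_{α/2} = 2.576.
Power = Φ(δ − 2.576) + Φ(−δ − 2.576) = Φ(-0.992) + Φ(-4.159) = 0.1605 + 0.0000 = 0.1605.

Power ≈ 0.160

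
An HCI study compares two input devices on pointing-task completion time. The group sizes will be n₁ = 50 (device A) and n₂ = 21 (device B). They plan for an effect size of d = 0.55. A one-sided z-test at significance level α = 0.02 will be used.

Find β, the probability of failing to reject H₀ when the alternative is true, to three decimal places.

Noncentrality parameter: δ = d / √(1/n₁ + 1/n₂) = 0.55 / √(1/50 + 1/21) = 2.1151
One-sided α = 0.02 → critical value z_{0.02} = 2.054.
Power = Φ(δ − 2.054) = Φ(0.061) = 0.5245.
Type II error: β = 1 − power = 1 − 0.5245 = 0.4755.

β ≈ 0.476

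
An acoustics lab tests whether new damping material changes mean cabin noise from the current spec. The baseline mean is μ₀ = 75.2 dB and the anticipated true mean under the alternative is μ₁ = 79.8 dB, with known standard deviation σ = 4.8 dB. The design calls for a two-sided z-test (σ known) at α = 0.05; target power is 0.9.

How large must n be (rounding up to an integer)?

n = 12

Standardized effect: d = |μ₁ − μ₀| / σ = |79.8 − 75.2| / 4.8 = 0.9583
Set Φ(δ − 1.960) = 0.9; then δ − 1.960 = Φ⁻¹(0.9) = 1.282, giving δ = 3.242.
(For δ > 0 the lower-tail rejection region contributes negligibly to power, so the one-term inversion is standard.)
δ = d·√n ⇒ n = (δ/d)² = (3.242 / 0.9583)² = 11.44.
Round up to the next whole unit.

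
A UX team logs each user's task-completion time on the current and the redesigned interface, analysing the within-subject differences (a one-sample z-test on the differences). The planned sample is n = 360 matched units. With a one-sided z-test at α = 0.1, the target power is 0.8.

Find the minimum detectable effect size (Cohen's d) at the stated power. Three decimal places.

Need Φ(δ − 1.282) = 0.8, so δ = 1.282 + 0.842 = 2.123.
δ = d·√n ⇒ d = δ/√n = 2.123/√360 = 0.1119.

d ≈ 0.112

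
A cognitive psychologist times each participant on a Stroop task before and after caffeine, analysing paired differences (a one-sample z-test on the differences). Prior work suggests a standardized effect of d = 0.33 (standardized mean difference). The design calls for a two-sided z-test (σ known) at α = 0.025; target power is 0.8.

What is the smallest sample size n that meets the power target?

n = 88

Set Φ(δ − 2.241) = 0.8; then δ − 2.241 = Φ⁻¹(0.8) = 0.842, giving δ = 3.083.
(For δ > 0 the lower-tail rejection region contributes negligibly to power, so the one-term inversion is standard.)
δ = d·√n ⇒ n = (δ/d)² = (3.083 / 0.33)² = 87.28.
Rounding up, n = 88.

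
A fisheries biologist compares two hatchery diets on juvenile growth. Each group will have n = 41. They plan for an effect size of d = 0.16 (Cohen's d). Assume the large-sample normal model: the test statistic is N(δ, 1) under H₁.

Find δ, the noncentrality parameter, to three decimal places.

δ = d·√(n/2) = 0.16 × √(41/2) = 0.7244

δ ≈ 0.724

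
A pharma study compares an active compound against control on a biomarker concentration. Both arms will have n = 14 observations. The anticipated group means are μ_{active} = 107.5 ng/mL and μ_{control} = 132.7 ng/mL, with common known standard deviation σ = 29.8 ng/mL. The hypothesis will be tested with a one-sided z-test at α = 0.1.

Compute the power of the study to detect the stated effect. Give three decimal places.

Standardized effect: d = |μ_{active} − μ_{control}| / σ = |107.5 − 132.7| / 29.8 = 0.8456
Noncentrality parameter: δ = d·√(n/2) = 0.8456 × √(14/2) = 2.2373
Critical value for a one-sided test at α = 0.1: z_α = 1.282.
Power = P(Z > 1.282 − δ) = Φ(0.956) = 0.8304.

Power ≈ 0.830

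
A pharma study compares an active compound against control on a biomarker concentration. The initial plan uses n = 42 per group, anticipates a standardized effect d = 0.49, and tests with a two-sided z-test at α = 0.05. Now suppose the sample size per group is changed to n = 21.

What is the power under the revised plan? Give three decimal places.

With n = 21 per group: δ = d·√(n/2) = 0.49 × √(21/2) = 1.5878. Critical value z_{0.025} = 1.960.
Revised power = Φ(δ − 1.960) + Φ(−δ − 1.960) = Φ(-0.372) + Φ(-3.548) = 0.3549 + 0.0002 = 0.3551.

Power ≈ 0.355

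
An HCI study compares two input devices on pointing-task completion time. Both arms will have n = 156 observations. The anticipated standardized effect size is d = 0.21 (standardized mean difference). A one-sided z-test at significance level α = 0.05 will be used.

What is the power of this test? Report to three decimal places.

Noncentrality parameter: δ = d·√(n/2) = 0.21 × √(156/2) = 1.8547
One-sided α = 0.05 → critical value z_{0.05} = 1.645.
Power = Φ(δ − 1.645) = Φ(0.210) = 0.5831.

Power ≈ 0.583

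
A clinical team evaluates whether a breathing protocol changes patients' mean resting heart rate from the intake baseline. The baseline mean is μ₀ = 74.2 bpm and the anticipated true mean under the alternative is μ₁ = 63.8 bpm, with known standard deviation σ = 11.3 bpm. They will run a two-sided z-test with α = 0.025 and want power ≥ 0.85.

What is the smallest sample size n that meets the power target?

Standardized effect: d = |μ₁ − μ₀| / σ = |63.8 − 74.2| / 11.3 = 0.9204
For power 0.85 need Φ(δ − z_{0.0125}) = 0.85, so δ = z_{0.0125} + z_{0.15} = 2.241 + 1.036 = 3.278.
(For δ > 0 the lower-tail rejection region contributes negligibly to power, so the one-term inversion is standard.)
δ = d·√n ⇒ n = (δ/d)² = (3.278 / 0.9204)² = 12.68.
Round up to the next whole unit.

n = 13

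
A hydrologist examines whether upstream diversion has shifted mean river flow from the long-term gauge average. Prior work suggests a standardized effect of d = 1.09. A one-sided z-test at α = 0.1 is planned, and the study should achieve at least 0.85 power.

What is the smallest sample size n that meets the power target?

Set Φ(δ − 1.282) = 0.85; then δ − 1.282 = Φ⁻¹(0.85) = 1.036, giving δ = 2.318.
δ = d·√n ⇒ n = (δ/d)² = (2.318 / 1.09)² = 4.52.
Rounding up, n = 5.

n = 5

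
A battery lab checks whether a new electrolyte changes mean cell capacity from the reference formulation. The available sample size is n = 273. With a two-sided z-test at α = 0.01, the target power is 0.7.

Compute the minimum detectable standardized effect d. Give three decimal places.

d ≈ 0.188

Need Φ(δ − 2.576) = 0.7, so δ = 2.576 + 0.524 = 3.100.
(The second rejection-region term Φ(−δ − z_{α/2}) is negligible and dropped.)
δ = d·√n ⇒ d = δ/√n = 3.100/√273 = 0.1876.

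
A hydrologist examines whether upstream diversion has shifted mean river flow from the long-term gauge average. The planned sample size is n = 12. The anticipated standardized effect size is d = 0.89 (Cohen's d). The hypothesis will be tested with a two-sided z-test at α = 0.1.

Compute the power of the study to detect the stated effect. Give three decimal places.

Power ≈ 0.925

Noncentrality parameter: δ = d·√n = 0.89 × √12 = 3.0831
Two-sided α = 0.1 → critical value z_{0.05} = 1.645.
Power = Φ(δ − 1.645) + Φ(−δ − 1.645) = Φ(1.438) + Φ(-4.728) = 0.9248 + 0.0000 = 0.9248.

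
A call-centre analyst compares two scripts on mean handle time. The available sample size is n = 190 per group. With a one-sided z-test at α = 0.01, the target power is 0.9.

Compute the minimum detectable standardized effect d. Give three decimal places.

d ≈ 0.370

Need Φ(δ − 2.326) = 0.9, so δ = 2.326 + 1.282 = 3.608.
δ = d·√(n/2) ⇒ d = δ/√(n/2) = 3.608/√(190/2) = 0.3702.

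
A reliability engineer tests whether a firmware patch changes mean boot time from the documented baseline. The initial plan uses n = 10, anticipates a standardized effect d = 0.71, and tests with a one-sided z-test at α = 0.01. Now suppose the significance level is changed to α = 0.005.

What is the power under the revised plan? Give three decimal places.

δ = d·√n = 0.71 × √10 = 2.2452 (unchanged). New critical value: z_{0.005} = 2.576.
Revised power = Φ(δ − 2.576) = Φ(-0.331) = 0.3705.

Power ≈ 0.370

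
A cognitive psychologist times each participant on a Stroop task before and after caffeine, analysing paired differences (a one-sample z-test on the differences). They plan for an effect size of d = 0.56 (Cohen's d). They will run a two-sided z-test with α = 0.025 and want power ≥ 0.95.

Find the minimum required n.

n = 49

For power 0.95 need Φ(δ − z_{0.0125}) = 0.95, so δ = z_{0.0125} + z_{0.05} = 2.241 + 1.645 = 3.886.
(For δ > 0 the lower-tail rejection region contributes negligibly to power, so the one-term inversion is standard.)
δ = d·√n ⇒ n = (δ/d)² = (3.886 / 0.56)² = 48.16.
Rounding up, n = 49.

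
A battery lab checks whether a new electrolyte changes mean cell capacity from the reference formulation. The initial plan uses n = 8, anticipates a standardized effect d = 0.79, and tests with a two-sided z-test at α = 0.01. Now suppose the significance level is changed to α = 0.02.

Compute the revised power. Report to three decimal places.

Power ≈ 0.463

δ = d·√n = 0.79 × √8 = 2.2345 (unchanged). New critical value: z_{0.01} = 2.326.
Revised power = Φ(δ − 2.326) + Φ(−δ − 2.326) = Φ(-0.092) + Φ(-4.561) = 0.4634 + 0.0000 = 0.4634.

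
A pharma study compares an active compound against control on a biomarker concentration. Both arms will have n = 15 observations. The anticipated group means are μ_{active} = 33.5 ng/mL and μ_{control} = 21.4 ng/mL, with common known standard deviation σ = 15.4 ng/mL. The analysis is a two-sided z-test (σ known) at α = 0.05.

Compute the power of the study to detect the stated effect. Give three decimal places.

Power ≈ 0.576

Standardized effect: d = |μ_{active} − μ_{control}| / σ = |33.5 − 21.4| / 15.4 = 0.7857
Noncentrality parameter: δ = d·√(n/2) = 0.7857 × √(15/2) = 2.1518
Two-sided α = 0.05 → critical value z_{0.025} = 1.960.
Power = Φ(δ − 1.960) + Φ(−δ − 1.960) = Φ(0.192) + Φ(-4.112) = 0.5761 + 0.0000 = 0.5761.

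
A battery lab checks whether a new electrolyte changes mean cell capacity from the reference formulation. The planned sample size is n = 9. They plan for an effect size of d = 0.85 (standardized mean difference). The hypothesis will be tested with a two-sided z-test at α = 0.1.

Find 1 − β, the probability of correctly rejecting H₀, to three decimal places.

Noncentrality parameter: δ = d·√n = 0.85 × √9 = 2.5500
Two-sided α = 0.1 → critical value z_{0.05} = 1.645.
Power = Φ(δ − 1.645) + Φ(−δ − 1.645) = Φ(0.905) + Φ(-4.195) = 0.8173 + 0.0000 = 0.8173.

Power ≈ 0.817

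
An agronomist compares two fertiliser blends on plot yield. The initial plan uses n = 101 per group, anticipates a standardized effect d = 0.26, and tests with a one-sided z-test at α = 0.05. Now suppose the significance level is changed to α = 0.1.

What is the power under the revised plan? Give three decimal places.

δ = d·√(n/2) = 0.26 × √(101/2) = 1.8476 (unchanged). New critical value: z_{0.1} = 1.282.
Revised power = P(Z > 1.282 − δ) = Φ(0.566) = 0.7143.

Power ≈ 0.714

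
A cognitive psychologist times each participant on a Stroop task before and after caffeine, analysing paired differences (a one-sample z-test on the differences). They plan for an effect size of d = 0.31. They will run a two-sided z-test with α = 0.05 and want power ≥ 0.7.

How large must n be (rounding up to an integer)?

n = 65

Set Φ(δ − 1.960) = 0.7; then δ − 1.960 = Φ⁻¹(0.7) = 0.524, giving δ = 2.484.
(The Φ(−δ − z_{α/2}) term is vanishingly small for δ > 0 and is dropped in the standard sample-size formula.)
δ = d·√n ⇒ n = (δ/d)² = (2.484 / 0.31)² = 64.23.
Rounding up, n = 65.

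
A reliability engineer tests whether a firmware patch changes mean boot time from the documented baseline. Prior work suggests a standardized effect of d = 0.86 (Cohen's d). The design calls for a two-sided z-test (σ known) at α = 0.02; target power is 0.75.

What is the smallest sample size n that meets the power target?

For power 0.75 need Φ(δ − z_{0.01}) = 0.75, so δ = z_{0.01} + z_{0.25} = 2.326 + 0.674 = 3.001.
(For δ > 0 the lower-tail rejection region contributes negligibly to power, so the one-term inversion is standard.)
δ = d·√n ⇒ n = (δ/d)² = (3.001 / 0.86)² = 12.18.
Rounding up, n = 13.

n = 13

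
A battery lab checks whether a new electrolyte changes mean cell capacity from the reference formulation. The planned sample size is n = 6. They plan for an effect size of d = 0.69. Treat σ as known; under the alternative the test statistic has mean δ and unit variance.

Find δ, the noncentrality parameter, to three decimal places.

The noncentrality parameter scales effect size by the design's sample-size factor: δ = d·√n = 0.69 × √6 = 1.6901

δ ≈ 1.690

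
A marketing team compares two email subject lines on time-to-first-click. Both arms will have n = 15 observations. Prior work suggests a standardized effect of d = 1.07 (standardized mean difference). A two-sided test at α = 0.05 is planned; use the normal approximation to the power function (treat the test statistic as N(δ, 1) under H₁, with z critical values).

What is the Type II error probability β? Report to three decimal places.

Noncentrality parameter: δ = d·√(n/2) = 1.07 × √(15/2) = 2.9303
Critical value for a two-sided test at α = 0.05: z_{α/2} = 1.960.
Power = Φ(δ − 1.960) + Φ(−δ − 1.960) = Φ(0.970) + Φ(-4.890) = 0.8341 + 0.0000 = 0.8341.
Type II error: β = 1 − power = 1 − 0.8341 = 0.1659.

β ≈ 0.166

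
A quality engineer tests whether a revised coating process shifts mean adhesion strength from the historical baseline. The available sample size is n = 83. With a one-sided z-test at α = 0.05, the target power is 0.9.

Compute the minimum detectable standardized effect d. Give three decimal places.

d ≈ 0.321

Need Φ(δ − 1.645) = 0.9, so δ = 1.645 + 1.282 = 2.926.
δ = d·√n ⇒ d = δ/√n = 2.926/√83 = 0.3212.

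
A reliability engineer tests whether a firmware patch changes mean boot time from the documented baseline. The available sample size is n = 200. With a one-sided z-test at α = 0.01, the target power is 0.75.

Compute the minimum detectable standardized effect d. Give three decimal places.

d ≈ 0.212

Required noncentrality: δ = z_{0.01} + z_{0.25} = 2.326 + 0.674 = 3.001.
δ = d·√n ⇒ d = δ/√n = 3.001/√200 = 0.2122.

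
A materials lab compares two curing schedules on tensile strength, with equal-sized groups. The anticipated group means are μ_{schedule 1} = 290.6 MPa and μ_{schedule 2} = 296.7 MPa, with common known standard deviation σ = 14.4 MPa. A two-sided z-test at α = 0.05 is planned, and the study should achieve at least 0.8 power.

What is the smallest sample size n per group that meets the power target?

Standardized effect: d = |μ_{schedule 1} − μ_{schedule 2}| / σ = |290.6 − 296.7| / 14.4 = 0.4236
For power 0.8 need Φ(δ − z_{0.025}) = 0.8, so δ = z_{0.025} + z_{0.20} = 1.960 + 0.842 = 2.802.
(Ignoring the negligible lower-tail rejection probability gives the usual closed-form inversion.)
δ = d·√(n/2) ⇒ n = 2(δ/d)² = 2 × (2.802 / 0.4236)² = 87.48.
Round up to the next whole unit.

n = 88 per group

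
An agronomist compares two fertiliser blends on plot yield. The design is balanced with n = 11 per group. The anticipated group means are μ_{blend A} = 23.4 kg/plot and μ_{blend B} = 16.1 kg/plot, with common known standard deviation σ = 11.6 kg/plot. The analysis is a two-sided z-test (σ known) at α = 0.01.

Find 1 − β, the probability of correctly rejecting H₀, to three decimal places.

Power ≈ 0.136

Standardized effect: d = |μ_{blend A} − μ_{blend B}| / σ = |23.4 − 16.1| / 11.6 = 0.6293
Noncentrality parameter: δ = d·√(n/2) = 0.6293 × √(11/2) = 1.4759
Two-sided α = 0.01 → critical value z_{0.005} = 2.576.
Power = Φ(δ − 2.576) + Φ(−δ − 2.576) = Φ(-1.100) + Φ(-4.052) = 0.1357 + 0.0000 = 0.1357.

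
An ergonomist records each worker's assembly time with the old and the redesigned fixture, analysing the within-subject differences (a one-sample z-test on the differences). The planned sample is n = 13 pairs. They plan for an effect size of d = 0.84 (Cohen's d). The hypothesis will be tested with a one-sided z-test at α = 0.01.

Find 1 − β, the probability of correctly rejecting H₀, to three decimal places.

Power ≈ 0.759

Noncentrality parameter: δ = d·√n = 0.84 × √13 = 3.0287
Critical value for a one-sided test at α = 0.01: z_α = 2.326.
Power = Φ(δ − 2.326) = Φ(0.702) = 0.7588.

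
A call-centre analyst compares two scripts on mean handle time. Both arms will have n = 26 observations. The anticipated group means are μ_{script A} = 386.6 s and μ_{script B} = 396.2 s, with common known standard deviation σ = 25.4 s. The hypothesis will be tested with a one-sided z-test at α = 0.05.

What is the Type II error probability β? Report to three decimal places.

Standardized effect: d = |μ_{script A} − μ_{script B}| / σ = |386.6 − 396.2| / 25.4 = 0.3780
Noncentrality parameter: λ = d·√(n/2) = 0.3780 × √(26/2) = 1.3627
Critical value for a one-sided test at α = 0.05: z_α = 1.645.
Power = Φ(λ − 1.645) = Φ(-0.282) = 0.3889.
Type II error: β = 1 − power = 1 − 0.3889 = 0.6111.

β ≈ 0.611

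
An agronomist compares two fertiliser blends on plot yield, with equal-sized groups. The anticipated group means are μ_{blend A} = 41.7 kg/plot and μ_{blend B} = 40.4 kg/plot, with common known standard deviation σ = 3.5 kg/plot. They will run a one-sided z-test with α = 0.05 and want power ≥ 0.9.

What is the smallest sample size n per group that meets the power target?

n = 125 per group

Standardized effect: d = |μ_{blend A} − μ_{blend B}| / σ = |41.7 − 40.4| / 3.5 = 0.3714
Set Φ(δ − 1.645) = 0.9; then δ − 1.645 = Φ⁻¹(0.9) = 1.282, giving δ = 2.926.
δ = d·√(n/2) ⇒ n = 2(δ/d)² = 2 × (2.926 / 0.3714)² = 124.15.
Round up to the next whole unit.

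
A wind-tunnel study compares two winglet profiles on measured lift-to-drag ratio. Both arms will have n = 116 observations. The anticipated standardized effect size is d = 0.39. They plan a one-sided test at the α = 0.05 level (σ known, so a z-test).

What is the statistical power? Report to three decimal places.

Noncentrality parameter: δ = d·√(n/2) = 0.39 × √(116/2) = 2.9702
One-sided α = 0.05 → critical value z_{0.05} = 1.645.
Power = P(Z > 1.645 − δ) = Φ(1.325) = 0.9075.

Power ≈ 0.907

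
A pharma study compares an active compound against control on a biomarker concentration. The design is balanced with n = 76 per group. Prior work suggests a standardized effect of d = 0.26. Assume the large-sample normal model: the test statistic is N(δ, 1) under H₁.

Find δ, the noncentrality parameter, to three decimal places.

The noncentrality parameter scales effect size by the design's sample-size factor: δ = d·√(n/2) = 0.26 × √(76/2) = 1.6027

δ ≈ 1.603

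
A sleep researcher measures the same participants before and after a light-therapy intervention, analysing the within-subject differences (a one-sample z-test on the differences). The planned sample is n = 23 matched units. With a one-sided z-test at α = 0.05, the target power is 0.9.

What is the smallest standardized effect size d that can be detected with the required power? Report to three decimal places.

d ≈ 0.610

Need Φ(δ − 1.645) = 0.9, so δ = 1.645 + 1.282 = 2.926.
δ = d·√n ⇒ d = δ/√n = 2.926/√23 = 0.6102.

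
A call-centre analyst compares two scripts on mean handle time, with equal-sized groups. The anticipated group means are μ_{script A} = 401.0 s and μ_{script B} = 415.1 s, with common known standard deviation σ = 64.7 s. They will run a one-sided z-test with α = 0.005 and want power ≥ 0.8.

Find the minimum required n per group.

Standardized effect: d = |μ_{script A} − μ_{script B}| / σ = |401.0 − 415.1| / 64.7 = 0.2179
For power 0.8 need Φ(δ − z_{0.005}) = 0.8, so δ = z_{0.005} + z_{0.20} = 2.576 + 0.842 = 3.417.
δ = d·√(n/2) ⇒ n = 2(δ/d)² = 2 × (3.417 / 0.2179)² = 491.82.
Round up to the next whole unit.

n = 492 per group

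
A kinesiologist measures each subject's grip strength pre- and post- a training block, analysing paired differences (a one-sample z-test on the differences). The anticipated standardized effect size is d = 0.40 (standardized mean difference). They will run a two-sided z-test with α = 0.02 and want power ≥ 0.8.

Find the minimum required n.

Set Φ(δ − 2.326) = 0.8; then δ − 2.326 = Φ⁻¹(0.8) = 0.842, giving δ = 3.168.
(For δ > 0 the lower-tail rejection region contributes negligibly to power, so the one-term inversion is standard.)
δ = d·√n ⇒ n = (δ/d)² = (3.168 / 0.40)² = 62.73.
Round up to the next whole unit.

n = 63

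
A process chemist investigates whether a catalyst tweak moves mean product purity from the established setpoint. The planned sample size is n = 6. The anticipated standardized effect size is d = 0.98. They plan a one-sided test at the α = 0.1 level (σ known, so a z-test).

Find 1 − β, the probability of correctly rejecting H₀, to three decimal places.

Noncentrality parameter: δ = d·√n = 0.98 × √6 = 2.4005
One-sided α = 0.1 → critical value z_{0.1} = 1.282.
Power = P(Z > 1.282 − δ) = Φ(1.119) = 0.8684.

Power ≈ 0.868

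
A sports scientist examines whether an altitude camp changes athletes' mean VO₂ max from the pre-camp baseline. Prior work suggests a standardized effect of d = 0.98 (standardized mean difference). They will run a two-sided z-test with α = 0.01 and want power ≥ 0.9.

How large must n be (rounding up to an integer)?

n = 16

For power 0.9 need Φ(δ − z_{0.005}) = 0.9, so δ = z_{0.005} + z_{0.10} = 2.576 + 1.282 = 3.857.
(For δ > 0 the lower-tail rejection region contributes negligibly to power, so the one-term inversion is standard.)
δ = d·√n ⇒ n = (δ/d)² = (3.857 / 0.98)² = 15.49.
Rounding up, n = 16.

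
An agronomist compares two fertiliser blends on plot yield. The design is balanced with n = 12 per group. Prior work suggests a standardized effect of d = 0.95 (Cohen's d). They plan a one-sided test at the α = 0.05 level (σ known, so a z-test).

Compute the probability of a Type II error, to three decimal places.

β ≈ 0.248

Noncentrality parameter: δ = d·√(n/2) = 0.95 × √(12/2) = 2.3270
Critical value for a one-sided test at α = 0.05: z_α = 1.645.
Power = P(Z > 1.645 − δ) = Φ(0.682) = 0.7524.
Type II error: β = 1 − power = 1 − 0.7524 = 0.2476.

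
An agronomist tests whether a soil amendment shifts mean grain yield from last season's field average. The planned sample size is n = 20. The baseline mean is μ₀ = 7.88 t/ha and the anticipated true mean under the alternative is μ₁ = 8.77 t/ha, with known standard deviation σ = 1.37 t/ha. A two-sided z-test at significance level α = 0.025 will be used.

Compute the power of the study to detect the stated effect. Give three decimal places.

Standardized effect: d = |μ₁ − μ₀| / σ = |8.77 − 7.88| / 1.37 = 0.6496
Noncentrality parameter: δ = d·√n = 0.6496 × √20 = 2.9053
Two-sided α = 0.025 → critical value z_{0.0125} = 2.241.
Power = Φ(δ − 2.241) + Φ(−δ − 2.241) = Φ(0.664) + Φ(-5.147) = 0.7466 + 0.0000 = 0.7466.

Power ≈ 0.747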